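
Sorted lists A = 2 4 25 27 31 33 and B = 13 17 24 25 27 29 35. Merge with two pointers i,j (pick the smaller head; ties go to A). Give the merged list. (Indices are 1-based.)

[i=1,j=1] A[i]=2<=B[j]=13 take 2 → i++
[i=2,j=1] A[i]=4<=B[j]=13 take 4 → i++
[i=3,j=1] A[i]=25>B[j]=13 take 13 → j++
[i=3,j=2] A[i]=25>B[j]=17 take 17 → j++
[i=3,j=3] A[i]=25>B[j]=24 take 24 → j++
[i=3,j=4] A[i]=25<=B[j]=25 take 25 → i++
[i=4,j=4] A[i]=27>B[j]=25 take 25 → j++
[i=4,j=5] A[i]=27<=B[j]=27 take 27 → i++
[i=5,j=5] A[i]=31>B[j]=27 take 27 → j++
[i=5,j=6] A[i]=31>B[j]=29 take 29 → j++
[i=5,j=7] A[i]=31<=B[j]=35 take 31 → i++
[i=6,j=7] A[i]=33<=B[j]=35 take 33 → i++
[i=7,j=7] A done, take B[j]=35 → j++

[2, 4, 13, 17, 24, 25, 25, 27, 27, 29, 31, 33, 35]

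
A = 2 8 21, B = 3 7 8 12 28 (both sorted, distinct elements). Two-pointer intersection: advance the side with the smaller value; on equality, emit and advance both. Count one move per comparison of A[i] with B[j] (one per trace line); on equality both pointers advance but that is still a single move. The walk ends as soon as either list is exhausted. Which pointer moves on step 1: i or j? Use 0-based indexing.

[i=0,j=0] 2<3 → i++

i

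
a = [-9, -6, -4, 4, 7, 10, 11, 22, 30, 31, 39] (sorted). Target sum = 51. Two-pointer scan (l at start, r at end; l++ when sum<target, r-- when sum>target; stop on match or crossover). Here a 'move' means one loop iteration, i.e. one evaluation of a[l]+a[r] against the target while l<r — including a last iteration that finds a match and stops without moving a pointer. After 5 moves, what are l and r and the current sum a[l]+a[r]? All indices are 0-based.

[0,10] -9+39=30 <51 → l++
[1,10] -6+39=33 <51 → l++
[2,10] -4+39=35 <51 → l++
[3,10] 4+39=43 <51 → l++
[4,10] 7+39=46 <51 → l++

l=5, r=10, sum=49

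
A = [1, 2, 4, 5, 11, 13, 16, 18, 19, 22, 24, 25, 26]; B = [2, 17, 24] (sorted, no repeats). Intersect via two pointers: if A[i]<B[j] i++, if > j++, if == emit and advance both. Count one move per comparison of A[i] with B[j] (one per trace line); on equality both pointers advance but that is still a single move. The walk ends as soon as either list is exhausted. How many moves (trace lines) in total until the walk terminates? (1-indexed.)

i=1 j=1: 1<2, i++
i=2 j=1: 2==2 emit, i++,j++
i=3 j=2: 4<17, i++
i=4 j=2: 5<17, i++
i=5 j=2: 11<17, i++
i=6 j=2: 13<17, i++
i=7 j=2: 16<17, i++
i=8 j=2: 18>17, j++
i=8 j=3: 18<24, i++
i=9 j=3: 19<24, i++
i=10 j=3: 22<24, i++
i=11 j=3: 24==24 emit, i++,j++

12 moves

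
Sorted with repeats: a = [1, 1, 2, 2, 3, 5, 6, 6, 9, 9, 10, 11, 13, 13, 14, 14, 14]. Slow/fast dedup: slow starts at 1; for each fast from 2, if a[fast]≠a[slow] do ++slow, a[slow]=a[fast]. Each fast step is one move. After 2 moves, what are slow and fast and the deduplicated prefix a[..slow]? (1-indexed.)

slow=2, fast=4, prefix=[1, 2]

slow=1 fast=2: a[fast]=1=a[slow] dup, fast++
slow=1 fast=3: a[fast]=2≠a[slow]=1 write a[2]=2, slow++,fast++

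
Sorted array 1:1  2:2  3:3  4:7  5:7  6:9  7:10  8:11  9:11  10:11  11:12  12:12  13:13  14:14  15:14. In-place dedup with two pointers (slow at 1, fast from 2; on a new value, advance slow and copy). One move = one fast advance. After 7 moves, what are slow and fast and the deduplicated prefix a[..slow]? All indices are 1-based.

(s=1,f=2) a[fast]=2≠a[slow]=1 write a[2]=2 → slow++,fast++
(s=2,f=3) a[fast]=3≠a[slow]=2 write a[3]=3 → slow++,fast++
(s=3,f=4) a[fast]=7≠a[slow]=3 write a[4]=7 → slow++,fast++
(s=4,f=5) a[fast]=7=a[slow] dup → fast++
(s=4,f=6) a[fast]=9≠a[slow]=7 write a[5]=9 → slow++,fast++
(s=5,f=7) a[fast]=10≠a[slow]=9 write a[6]=10 → slow++,fast++
(s=6,f=8) a[fast]=11≠a[slow]=10 write a[7]=11 → slow++,fast++

slow=7, fast=9, prefix=[1, 2, 3, 7, 9, 10, 11]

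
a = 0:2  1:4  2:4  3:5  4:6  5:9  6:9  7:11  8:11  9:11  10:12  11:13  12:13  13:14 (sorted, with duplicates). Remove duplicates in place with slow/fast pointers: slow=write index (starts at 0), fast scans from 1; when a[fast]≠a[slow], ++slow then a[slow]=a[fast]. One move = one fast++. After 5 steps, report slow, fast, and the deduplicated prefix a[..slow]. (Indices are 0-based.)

slow=4, fast=6, prefix=[2, 4, 5, 6, 9]

(s=0,f=1) a[fast]=4≠a[slow]=2 write a[1]=4 → slow++,fast++
(s=1,f=2) a[fast]=4=a[slow] dup → fast++
(s=1,f=3) a[fast]=5≠a[slow]=4 write a[2]=5 → slow++,fast++
(s=2,f=4) a[fast]=6≠a[slow]=5 write a[3]=6 → slow++,fast++
(s=3,f=5) a[fast]=9≠a[slow]=6 write a[4]=9 → slow++,fast++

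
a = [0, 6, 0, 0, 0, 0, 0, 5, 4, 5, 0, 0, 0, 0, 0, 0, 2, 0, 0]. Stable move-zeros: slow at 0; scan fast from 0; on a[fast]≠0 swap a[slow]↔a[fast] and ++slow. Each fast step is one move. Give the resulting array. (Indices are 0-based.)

slow=0 fast=0: a[fast]=0, fast++
slow=0 fast=1: a[fast]=6≠0 swap→a[0]=6, slow++,fast++
slow=1 fast=2: a[fast]=0, fast++
slow=1 fast=3: a[fast]=0, fast++
slow=1 fast=4: a[fast]=0, fast++
slow=1 fast=5: a[fast]=0, fast++
slow=1 fast=6: a[fast]=0, fast++
slow=1 fast=7: a[fast]=5≠0 swap→a[1]=5, slow++,fast++
slow=2 fast=8: a[fast]=4≠0 swap→a[2]=4, slow++,fast++
slow=3 fast=9: a[fast]=5≠0 swap→a[3]=5, slow++,fast++
slow=4 fast=10: a[fast]=0, fast++
slow=4 fast=11: a[fast]=0, fast++
slow=4 fast=12: a[fast]=0, fast++
slow=4 fast=13: a[fast]=0, fast++
slow=4 fast=14: a[fast]=0, fast++
slow=4 fast=15: a[fast]=0, fast++
slow=4 fast=16: a[fast]=2≠0 swap→a[4]=2, slow++,fast++
slow=5 fast=17: a[fast]=0, fast++
slow=5 fast=18: a[fast]=0, fast++

[6, 5, 4, 5, 2, 0, 0, 0, 0, 0, 0, 0, 0, 0, 0, 0, 0, 0, 0]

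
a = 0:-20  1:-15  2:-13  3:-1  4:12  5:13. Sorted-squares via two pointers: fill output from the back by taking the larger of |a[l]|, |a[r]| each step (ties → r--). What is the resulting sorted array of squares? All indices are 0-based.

l=0 r=5: |-20|>|13| out[5]=400, l++
l=1 r=5: |-15|>|13| out[4]=225, l++
l=2 r=5: |-13|<=|13| out[3]=169, r--
l=2 r=4: |-13|>|12| out[2]=169, l++
l=3 r=4: |-1|<=|12| out[1]=144, r--
l=3 r=3: |-1|<=|-1| out[0]=1, r--

[1, 144, 169, 169, 225, 400]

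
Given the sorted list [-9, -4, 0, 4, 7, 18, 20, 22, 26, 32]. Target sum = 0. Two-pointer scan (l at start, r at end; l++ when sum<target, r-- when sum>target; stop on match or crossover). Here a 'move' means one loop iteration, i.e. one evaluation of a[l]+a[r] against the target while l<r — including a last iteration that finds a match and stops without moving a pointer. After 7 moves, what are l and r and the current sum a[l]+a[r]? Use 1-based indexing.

l=1 r=10: -9+32=23 >0, r--
l=1 r=9: -9+26=17 >0, r--
l=1 r=8: -9+22=13 >0, r--
l=1 r=7: -9+20=11 >0, r--
l=1 r=6: -9+18=9 >0, r--
l=1 r=5: -9+7=-2 <0, l++
l=2 r=5: -4+7=3 >0, r--

l=2, r=4, sum=0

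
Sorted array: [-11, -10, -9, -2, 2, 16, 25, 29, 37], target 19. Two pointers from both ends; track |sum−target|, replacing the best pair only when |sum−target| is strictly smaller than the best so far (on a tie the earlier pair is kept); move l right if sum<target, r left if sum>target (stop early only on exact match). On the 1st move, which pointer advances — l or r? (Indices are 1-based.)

l=1 r=9: -11+37=26 d=7 *, r--

r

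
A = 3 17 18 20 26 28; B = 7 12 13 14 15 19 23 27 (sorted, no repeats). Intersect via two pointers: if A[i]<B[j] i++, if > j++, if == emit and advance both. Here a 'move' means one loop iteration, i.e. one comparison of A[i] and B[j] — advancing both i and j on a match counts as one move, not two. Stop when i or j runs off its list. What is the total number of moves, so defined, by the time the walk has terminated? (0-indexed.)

[i=0,j=0] 3<7 → i++
[i=1,j=0] 17>7 → j++
[i=1,j=1] 17>12 → j++
[i=1,j=2] 17>13 → j++
[i=1,j=3] 17>14 → j++
[i=1,j=4] 17>15 → j++
[i=1,j=5] 17<19 → i++
[i=2,j=5] 18<19 → i++
[i=3,j=5] 20>19 → j++
[i=3,j=6] 20<23 → i++
[i=4,j=6] 26>23 → j++
[i=4,j=7] 26<27 → i++
[i=5,j=7] 28>27 → j++

13 moves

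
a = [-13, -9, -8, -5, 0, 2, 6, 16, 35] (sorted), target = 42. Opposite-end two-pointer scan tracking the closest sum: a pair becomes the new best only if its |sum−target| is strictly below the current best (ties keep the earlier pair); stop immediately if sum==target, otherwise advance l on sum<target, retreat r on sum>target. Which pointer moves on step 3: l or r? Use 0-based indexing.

[0,8] -13+35=22 d=20 * → l++
[1,8] -9+35=26 d=16 * → l++
[2,8] -8+35=27 d=15 * → l++

l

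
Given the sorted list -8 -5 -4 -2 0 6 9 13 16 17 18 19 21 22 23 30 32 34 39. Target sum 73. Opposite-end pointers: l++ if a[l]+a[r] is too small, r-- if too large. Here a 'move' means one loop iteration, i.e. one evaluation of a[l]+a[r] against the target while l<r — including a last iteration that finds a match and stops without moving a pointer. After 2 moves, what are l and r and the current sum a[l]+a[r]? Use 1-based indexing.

l=3, r=19, sum=35

[1,19] -8+39=31 <73 → l++
[2,19] -5+39=34 <73 → l++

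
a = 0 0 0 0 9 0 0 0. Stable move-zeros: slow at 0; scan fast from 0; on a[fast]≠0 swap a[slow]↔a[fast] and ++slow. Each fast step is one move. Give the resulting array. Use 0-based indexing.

[9, 0, 0, 0, 0, 0, 0, 0]

slow=0 fast=0: a[fast]=0, fast++
slow=0 fast=1: a[fast]=0, fast++
slow=0 fast=2: a[fast]=0, fast++
slow=0 fast=3: a[fast]=0, fast++
slow=0 fast=4: a[fast]=9≠0 swap→a[0]=9, slow++,fast++
slow=1 fast=5: a[fast]=0, fast++
slow=1 fast=6: a[fast]=0, fast++
slow=1 fast=7: a[fast]=0, fast++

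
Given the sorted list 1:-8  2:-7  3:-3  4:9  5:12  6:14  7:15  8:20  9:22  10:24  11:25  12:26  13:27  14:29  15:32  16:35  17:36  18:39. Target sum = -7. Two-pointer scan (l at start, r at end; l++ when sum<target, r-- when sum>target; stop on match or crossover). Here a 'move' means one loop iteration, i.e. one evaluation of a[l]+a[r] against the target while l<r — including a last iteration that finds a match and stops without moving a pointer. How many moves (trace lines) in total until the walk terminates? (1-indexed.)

l=1 r=18: -8+39=31 >-7, r--
l=1 r=17: -8+36=28 >-7, r--
l=1 r=16: -8+35=27 >-7, r--
l=1 r=15: -8+32=24 >-7, r--
l=1 r=14: -8+29=21 >-7, r--
l=1 r=13: -8+27=19 >-7, r--
l=1 r=12: -8+26=18 >-7, r--
l=1 r=11: -8+25=17 >-7, r--
l=1 r=10: -8+24=16 >-7, r--
l=1 r=9: -8+22=14 >-7, r--
l=1 r=8: -8+20=12 >-7, r--
l=1 r=7: -8+15=7 >-7, r--
l=1 r=6: -8+14=6 >-7, r--
l=1 r=5: -8+12=4 >-7, r--
l=1 r=4: -8+9=1 >-7, r--
l=1 r=3: -8+-3=-11 <-7, l++
l=2 r=3: -7+-3=-10 <-7, l++

17 moves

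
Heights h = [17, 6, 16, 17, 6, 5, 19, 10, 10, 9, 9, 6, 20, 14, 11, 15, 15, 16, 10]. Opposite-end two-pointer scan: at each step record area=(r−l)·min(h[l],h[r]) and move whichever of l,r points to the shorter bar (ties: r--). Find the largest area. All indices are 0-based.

max area = 272

l=0 r=18: min(17,10)*18=180 best=180 *, r--
l=0 r=17: min(17,16)*17=272 best=272 *, r--
l=0 r=16: min(17,15)*16=240 best=272, r--
l=0 r=15: min(17,15)*15=225 best=272, r--
l=0 r=14: min(17,11)*14=154 best=272, r--
l=0 r=13: min(17,14)*13=182 best=272, r--
l=0 r=12: min(17,20)*12=204 best=272, l++
l=1 r=12: min(6,20)*11=66 best=272, l++
l=2 r=12: min(16,20)*10=160 best=272, l++
l=3 r=12: min(17,20)*9=153 best=272, l++
l=4 r=12: min(6,20)*8=48 best=272, l++
l=5 r=12: min(5,20)*7=35 best=272, l++
l=6 r=12: min(19,20)*6=114 best=272, l++
l=7 r=12: min(10,20)*5=50 best=272, l++
l=8 r=12: min(10,20)*4=40 best=272, l++
l=9 r=12: min(9,20)*3=27 best=272, l++
l=10 r=12: min(9,20)*2=18 best=272, l++
l=11 r=12: min(6,20)*1=6 best=272, l++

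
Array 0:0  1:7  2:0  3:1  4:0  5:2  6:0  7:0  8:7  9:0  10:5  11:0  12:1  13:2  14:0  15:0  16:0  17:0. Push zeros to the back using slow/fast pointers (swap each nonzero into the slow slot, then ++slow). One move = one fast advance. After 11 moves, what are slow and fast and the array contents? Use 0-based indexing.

slow=0 fast=0: a[fast]=0, fast++
slow=0 fast=1: a[fast]=7≠0 swap→a[0]=7, slow++,fast++
slow=1 fast=2: a[fast]=0, fast++
slow=1 fast=3: a[fast]=1≠0 swap→a[1]=1, slow++,fast++
slow=2 fast=4: a[fast]=0, fast++
slow=2 fast=5: a[fast]=2≠0 swap→a[2]=2, slow++,fast++
slow=3 fast=6: a[fast]=0, fast++
slow=3 fast=7: a[fast]=0, fast++
slow=3 fast=8: a[fast]=7≠0 swap→a[3]=7, slow++,fast++
slow=4 fast=9: a[fast]=0, fast++
slow=4 fast=10: a[fast]=5≠0 swap→a[4]=5, slow++,fast++

slow=5, fast=11, a=[7, 1, 2, 7, 5, 0, 0, 0, 0, 0, 0, 0, 1, 2, 0, 0, 0, 0]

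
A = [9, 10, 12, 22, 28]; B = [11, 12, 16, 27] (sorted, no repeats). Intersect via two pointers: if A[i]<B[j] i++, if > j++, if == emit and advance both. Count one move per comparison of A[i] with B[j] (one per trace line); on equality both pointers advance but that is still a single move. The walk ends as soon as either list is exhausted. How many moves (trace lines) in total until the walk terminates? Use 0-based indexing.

[i=0,j=0] 9<11 → i++
[i=1,j=0] 10<11 → i++
[i=2,j=0] 12>11 → j++
[i=2,j=1] 12==12 emit → i++,j++
[i=3,j=2] 22>16 → j++
[i=3,j=3] 22<27 → i++
[i=4,j=3] 28>27 → j++

7 moves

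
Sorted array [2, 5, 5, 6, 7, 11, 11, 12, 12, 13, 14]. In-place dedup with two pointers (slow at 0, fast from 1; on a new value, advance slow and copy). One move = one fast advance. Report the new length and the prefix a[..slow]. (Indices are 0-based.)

(s=0,f=1) a[fast]=5≠a[slow]=2 write a[1]=5 → slow++,fast++
(s=1,f=2) a[fast]=5=a[slow] dup → fast++
(s=1,f=3) a[fast]=6≠a[slow]=5 write a[2]=6 → slow++,fast++
(s=2,f=4) a[fast]=7≠a[slow]=6 write a[3]=7 → slow++,fast++
(s=3,f=5) a[fast]=11≠a[slow]=7 write a[4]=11 → slow++,fast++
(s=4,f=6) a[fast]=11=a[slow] dup → fast++
(s=4,f=7) a[fast]=12≠a[slow]=11 write a[5]=12 → slow++,fast++
(s=5,f=8) a[fast]=12=a[slow] dup → fast++
(s=5,f=9) a[fast]=13≠a[slow]=12 write a[6]=13 → slow++,fast++
(s=6,f=10) a[fast]=14≠a[slow]=13 write a[7]=14 → slow++,fast++

length 8; prefix = [2, 5, 6, 7, 11, 12, 13, 14]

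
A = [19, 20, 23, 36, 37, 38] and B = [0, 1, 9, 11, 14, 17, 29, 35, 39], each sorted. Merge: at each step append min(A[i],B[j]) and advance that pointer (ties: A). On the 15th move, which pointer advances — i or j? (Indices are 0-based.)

i=0 j=0: A[i]=19>B[j]=0 take 0, j++
i=0 j=1: A[i]=19>B[j]=1 take 1, j++
i=0 j=2: A[i]=19>B[j]=9 take 9, j++
i=0 j=3: A[i]=19>B[j]=11 take 11, j++
i=0 j=4: A[i]=19>B[j]=14 take 14, j++
i=0 j=5: A[i]=19>B[j]=17 take 17, j++
i=0 j=6: A[i]=19<=B[j]=29 take 19, i++
i=1 j=6: A[i]=20<=B[j]=29 take 20, i++
i=2 j=6: A[i]=23<=B[j]=29 take 23, i++
i=3 j=6: A[i]=36>B[j]=29 take 29, j++
i=3 j=7: A[i]=36>B[j]=35 take 35, j++
i=3 j=8: A[i]=36<=B[j]=39 take 36, i++
i=4 j=8: A[i]=37<=B[j]=39 take 37, i++
i=5 j=8: A[i]=38<=B[j]=39 take 38, i++
i=6 j=8: A done, take B[j]=39, j++

j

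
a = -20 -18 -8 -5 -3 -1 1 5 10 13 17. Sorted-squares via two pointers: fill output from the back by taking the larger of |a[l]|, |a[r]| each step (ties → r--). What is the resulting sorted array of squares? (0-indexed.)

l=0 r=10: |-20|>|17| out[10]=400, l++
l=1 r=10: |-18|>|17| out[9]=324, l++
l=2 r=10: |-8|<=|17| out[8]=289, r--
l=2 r=9: |-8|<=|13| out[7]=169, r--
l=2 r=8: |-8|<=|10| out[6]=100, r--
l=2 r=7: |-8|>|5| out[5]=64, l++
l=3 r=7: |-5|<=|5| out[4]=25, r--
l=3 r=6: |-5|>|1| out[3]=25, l++
l=4 r=6: |-3|>|1| out[2]=9, l++
l=5 r=6: |-1|<=|1| out[1]=1, r--
l=5 r=5: |-1|<=|-1| out[0]=1, r--

[1, 1, 9, 25, 25, 64, 100, 169, 289, 324, 400]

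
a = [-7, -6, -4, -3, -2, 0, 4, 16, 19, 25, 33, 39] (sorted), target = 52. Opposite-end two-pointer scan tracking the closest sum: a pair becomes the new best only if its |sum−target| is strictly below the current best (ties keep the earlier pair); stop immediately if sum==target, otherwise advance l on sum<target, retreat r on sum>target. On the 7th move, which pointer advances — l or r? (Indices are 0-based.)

l=0 r=11: -7+39=32 d=20 *, l++
l=1 r=11: -6+39=33 d=19 *, l++
l=2 r=11: -4+39=35 d=17 *, l++
l=3 r=11: -3+39=36 d=16 *, l++
l=4 r=11: -2+39=37 d=15 *, l++
l=5 r=11: 0+39=39 d=13 *, l++
l=6 r=11: 4+39=43 d=9 *, l++

l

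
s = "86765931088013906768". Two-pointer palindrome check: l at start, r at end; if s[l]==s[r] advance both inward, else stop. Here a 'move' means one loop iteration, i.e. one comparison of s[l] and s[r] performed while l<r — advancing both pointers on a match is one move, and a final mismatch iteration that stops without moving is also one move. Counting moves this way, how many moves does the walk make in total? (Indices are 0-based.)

5 moves

[0,19] '8'=='8' → l++,r--
[1,18] '6'=='6' → l++,r--
[2,17] '7'=='7' → l++,r--
[3,16] '6'=='6' → l++,r--
[4,15] '5'!='0' → stop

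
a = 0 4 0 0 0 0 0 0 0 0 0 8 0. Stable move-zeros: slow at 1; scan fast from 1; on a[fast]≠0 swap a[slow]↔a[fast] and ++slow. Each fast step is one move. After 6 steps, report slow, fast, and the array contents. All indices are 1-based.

slow=2, fast=7, a=[4, 0, 0, 0, 0, 0, 0, 0, 0, 0, 0, 8, 0]

(s=1,f=1) a[fast]=0 → fast++
(s=1,f=2) a[fast]=4≠0 swap→a[1]=4 → slow++,fast++
(s=2,f=3) a[fast]=0 → fast++
(s=2,f=4) a[fast]=0 → fast++
(s=2,f=5) a[fast]=0 → fast++
(s=2,f=6) a[fast]=0 → fast++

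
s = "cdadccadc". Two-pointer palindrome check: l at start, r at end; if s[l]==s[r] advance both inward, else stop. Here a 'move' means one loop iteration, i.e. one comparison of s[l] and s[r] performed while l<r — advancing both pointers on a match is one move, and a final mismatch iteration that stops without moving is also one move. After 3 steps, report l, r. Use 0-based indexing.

[0,8] 'c'=='c' → l++,r--
[1,7] 'd'=='d' → l++,r--
[2,6] 'a'=='a' → l++,r--

l=3, r=5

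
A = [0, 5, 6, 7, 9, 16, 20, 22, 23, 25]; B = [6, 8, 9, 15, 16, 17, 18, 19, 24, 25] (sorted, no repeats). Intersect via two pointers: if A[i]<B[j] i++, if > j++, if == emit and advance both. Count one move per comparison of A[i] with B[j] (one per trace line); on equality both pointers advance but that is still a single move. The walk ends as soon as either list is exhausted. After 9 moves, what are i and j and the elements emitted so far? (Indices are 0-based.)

i=6, j=6, emitted=[6, 9, 16]

i=0 j=0: 0<6, i++
i=1 j=0: 5<6, i++
i=2 j=0: 6==6 emit, i++,j++
i=3 j=1: 7<8, i++
i=4 j=1: 9>8, j++
i=4 j=2: 9==9 emit, i++,j++
i=5 j=3: 16>15, j++
i=5 j=4: 16==16 emit, i++,j++
i=6 j=5: 20>17, j++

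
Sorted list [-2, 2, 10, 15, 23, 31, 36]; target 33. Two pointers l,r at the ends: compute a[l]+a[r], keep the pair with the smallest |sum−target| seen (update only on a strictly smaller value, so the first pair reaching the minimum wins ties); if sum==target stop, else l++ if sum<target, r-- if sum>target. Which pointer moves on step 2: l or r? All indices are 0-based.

l

l=0 r=6: -2+36=34 d=1 *, r--
l=0 r=5: -2+31=29 d=4, l++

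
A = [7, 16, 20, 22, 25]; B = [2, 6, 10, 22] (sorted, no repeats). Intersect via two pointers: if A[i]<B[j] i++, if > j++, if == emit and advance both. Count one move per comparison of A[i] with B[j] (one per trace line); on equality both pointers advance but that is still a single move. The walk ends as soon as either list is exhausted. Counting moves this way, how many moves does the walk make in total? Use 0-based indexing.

[i=0,j=0] 7>2 → j++
[i=0,j=1] 7>6 → j++
[i=0,j=2] 7<10 → i++
[i=1,j=2] 16>10 → j++
[i=1,j=3] 16<22 → i++
[i=2,j=3] 20<22 → i++
[i=3,j=3] 22==22 emit → i++,j++

7 moves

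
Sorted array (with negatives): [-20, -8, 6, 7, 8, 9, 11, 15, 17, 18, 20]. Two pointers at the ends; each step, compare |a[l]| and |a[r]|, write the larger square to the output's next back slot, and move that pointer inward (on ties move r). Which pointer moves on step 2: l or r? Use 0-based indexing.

l=0 r=10: |-20|<=|20| out[10]=400, r--
l=0 r=9: |-20|>|18| out[9]=400, l++

l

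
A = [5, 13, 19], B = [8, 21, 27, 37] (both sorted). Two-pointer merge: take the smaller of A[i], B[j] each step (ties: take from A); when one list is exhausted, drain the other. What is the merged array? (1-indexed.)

[5, 8, 13, 19, 21, 27, 37]

[i=1,j=1] A[i]=5<=B[j]=8 take 5 → i++
[i=2,j=1] A[i]=13>B[j]=8 take 8 → j++
[i=2,j=2] A[i]=13<=B[j]=21 take 13 → i++
[i=3,j=2] A[i]=19<=B[j]=21 take 19 → i++
[i=4,j=2] A done, take B[j]=21 → j++
[i=4,j=3] A done, take B[j]=27 → j++
[i=4,j=4] A done, take B[j]=37 → j++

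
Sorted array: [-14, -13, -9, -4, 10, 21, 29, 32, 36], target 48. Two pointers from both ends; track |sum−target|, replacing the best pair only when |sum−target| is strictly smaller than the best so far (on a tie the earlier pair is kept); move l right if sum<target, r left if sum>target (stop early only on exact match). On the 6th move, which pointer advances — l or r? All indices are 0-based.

[0,8] -14+36=22 d=26 * → l++
[1,8] -13+36=23 d=25 * → l++
[2,8] -9+36=27 d=21 * → l++
[3,8] -4+36=32 d=16 * → l++
[4,8] 10+36=46 d=2 * → l++
[5,8] 21+36=57 d=9 → r--

r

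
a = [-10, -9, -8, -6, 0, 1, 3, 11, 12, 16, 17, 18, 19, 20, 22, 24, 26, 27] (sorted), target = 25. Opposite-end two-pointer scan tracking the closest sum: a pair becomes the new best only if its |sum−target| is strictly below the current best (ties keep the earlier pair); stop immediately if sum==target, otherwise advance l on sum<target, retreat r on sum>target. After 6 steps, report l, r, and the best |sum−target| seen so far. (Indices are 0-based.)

[0,17] -10+27=17 d=8 * → l++
[1,17] -9+27=18 d=7 * → l++
[2,17] -8+27=19 d=6 * → l++
[3,17] -6+27=21 d=4 * → l++
[4,17] 0+27=27 d=2 * → r--
[4,16] 0+26=26 d=1 * → r--

l=4, r=15, best |Δ|=1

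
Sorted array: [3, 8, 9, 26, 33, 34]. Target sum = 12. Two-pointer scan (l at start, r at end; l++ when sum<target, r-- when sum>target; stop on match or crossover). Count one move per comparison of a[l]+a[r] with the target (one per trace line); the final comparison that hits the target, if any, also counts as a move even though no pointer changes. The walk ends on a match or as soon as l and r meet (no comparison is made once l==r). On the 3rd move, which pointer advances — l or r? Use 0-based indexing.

r

[0,5] 3+34=37 >12 → r--
[0,4] 3+33=36 >12 → r--
[0,3] 3+26=29 >12 → r--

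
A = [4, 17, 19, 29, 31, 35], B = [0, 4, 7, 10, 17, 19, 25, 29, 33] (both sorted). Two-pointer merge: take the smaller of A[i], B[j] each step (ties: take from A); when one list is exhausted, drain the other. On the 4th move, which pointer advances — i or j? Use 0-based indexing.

i=0 j=0: A[i]=4>B[j]=0 take 0, j++
i=0 j=1: A[i]=4<=B[j]=4 take 4, i++
i=1 j=1: A[i]=17>B[j]=4 take 4, j++
i=1 j=2: A[i]=17>B[j]=7 take 7, j++

j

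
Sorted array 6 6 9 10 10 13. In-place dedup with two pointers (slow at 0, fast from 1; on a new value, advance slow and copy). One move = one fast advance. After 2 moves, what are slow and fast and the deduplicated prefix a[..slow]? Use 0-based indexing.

slow=1, fast=3, prefix=[6, 9]

slow=0 fast=1: a[fast]=6=a[slow] dup, fast++
slow=0 fast=2: a[fast]=9≠a[slow]=6 write a[1]=9, slow++,fast++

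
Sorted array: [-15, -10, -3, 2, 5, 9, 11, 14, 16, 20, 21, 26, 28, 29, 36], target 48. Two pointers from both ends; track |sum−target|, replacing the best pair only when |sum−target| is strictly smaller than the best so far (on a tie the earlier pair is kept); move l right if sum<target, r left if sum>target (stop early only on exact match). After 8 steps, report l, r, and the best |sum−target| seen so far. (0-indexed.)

l=0 r=14: -15+36=21 d=27 *, l++
l=1 r=14: -10+36=26 d=22 *, l++
l=2 r=14: -3+36=33 d=15 *, l++
l=3 r=14: 2+36=38 d=10 *, l++
l=4 r=14: 5+36=41 d=7 *, l++
l=5 r=14: 9+36=45 d=3 *, l++
l=6 r=14: 11+36=47 d=1 *, l++
l=7 r=14: 14+36=50 d=2, r--

l=7, r=13, best |Δ|=1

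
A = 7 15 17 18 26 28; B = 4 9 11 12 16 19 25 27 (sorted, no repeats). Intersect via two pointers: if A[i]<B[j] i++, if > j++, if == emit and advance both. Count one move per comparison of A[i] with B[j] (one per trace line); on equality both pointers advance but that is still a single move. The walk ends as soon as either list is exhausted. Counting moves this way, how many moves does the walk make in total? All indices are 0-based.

13 moves

i=0 j=0: 7>4, j++
i=0 j=1: 7<9, i++
i=1 j=1: 15>9, j++
i=1 j=2: 15>11, j++
i=1 j=3: 15>12, j++
i=1 j=4: 15<16, i++
i=2 j=4: 17>16, j++
i=2 j=5: 17<19, i++
i=3 j=5: 18<19, i++
i=4 j=5: 26>19, j++
i=4 j=6: 26>25, j++
i=4 j=7: 26<27, i++
i=5 j=7: 28>27, j++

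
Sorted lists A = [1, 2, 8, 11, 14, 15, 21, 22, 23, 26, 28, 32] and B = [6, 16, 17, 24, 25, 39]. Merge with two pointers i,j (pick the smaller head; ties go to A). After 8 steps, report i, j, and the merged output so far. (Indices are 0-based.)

i=6, j=2, merged so far=[1, 2, 6, 8, 11, 14, 15, 16]

i=0 j=0: A[i]=1<=B[j]=6 take 1, i++
i=1 j=0: A[i]=2<=B[j]=6 take 2, i++
i=2 j=0: A[i]=8>B[j]=6 take 6, j++
i=2 j=1: A[i]=8<=B[j]=16 take 8, i++
i=3 j=1: A[i]=11<=B[j]=16 take 11, i++
i=4 j=1: A[i]=14<=B[j]=16 take 14, i++
i=5 j=1: A[i]=15<=B[j]=16 take 15, i++
i=6 j=1: A[i]=21>B[j]=16 take 16, j++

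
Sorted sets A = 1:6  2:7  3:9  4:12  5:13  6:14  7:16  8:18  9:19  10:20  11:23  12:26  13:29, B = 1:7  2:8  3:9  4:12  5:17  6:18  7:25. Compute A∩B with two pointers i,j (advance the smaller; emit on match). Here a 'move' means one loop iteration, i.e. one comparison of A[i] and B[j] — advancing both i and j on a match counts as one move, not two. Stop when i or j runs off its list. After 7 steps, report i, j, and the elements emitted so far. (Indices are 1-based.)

i=7, j=5, emitted=[7, 9, 12]

[i=1,j=1] 6<7 → i++
[i=2,j=1] 7==7 emit → i++,j++
[i=3,j=2] 9>8 → j++
[i=3,j=3] 9==9 emit → i++,j++
[i=4,j=4] 12==12 emit → i++,j++
[i=5,j=5] 13<17 → i++
[i=6,j=5] 14<17 → i++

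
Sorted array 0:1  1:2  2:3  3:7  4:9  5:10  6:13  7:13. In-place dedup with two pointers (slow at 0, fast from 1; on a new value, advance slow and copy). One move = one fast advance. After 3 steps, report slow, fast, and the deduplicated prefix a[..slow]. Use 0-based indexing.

(s=0,f=1) a[fast]=2≠a[slow]=1 write a[1]=2 → slow++,fast++
(s=1,f=2) a[fast]=3≠a[slow]=2 write a[2]=3 → slow++,fast++
(s=2,f=3) a[fast]=7≠a[slow]=3 write a[3]=7 → slow++,fast++

slow=3, fast=4, prefix=[1, 2, 3, 7]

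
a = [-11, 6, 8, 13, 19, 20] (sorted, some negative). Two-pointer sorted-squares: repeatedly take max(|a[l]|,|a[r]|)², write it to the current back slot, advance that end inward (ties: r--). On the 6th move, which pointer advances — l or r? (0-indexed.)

r

l=0 r=5: |-11|<=|20| out[5]=400, r--
l=0 r=4: |-11|<=|19| out[4]=361, r--
l=0 r=3: |-11|<=|13| out[3]=169, r--
l=0 r=2: |-11|>|8| out[2]=121, l++
l=1 r=2: |6|<=|8| out[1]=64, r--
l=1 r=1: |6|<=|6| out[0]=36, r--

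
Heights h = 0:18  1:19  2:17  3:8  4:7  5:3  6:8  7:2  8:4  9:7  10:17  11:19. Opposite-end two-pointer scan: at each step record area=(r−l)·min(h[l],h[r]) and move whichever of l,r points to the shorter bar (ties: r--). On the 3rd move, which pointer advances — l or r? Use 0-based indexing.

[0,11] min(18,19)*11=198 best=198 * → l++
[1,11] min(19,19)*10=190 best=198 → r--
[1,10] min(19,17)*9=153 best=198 → r--

r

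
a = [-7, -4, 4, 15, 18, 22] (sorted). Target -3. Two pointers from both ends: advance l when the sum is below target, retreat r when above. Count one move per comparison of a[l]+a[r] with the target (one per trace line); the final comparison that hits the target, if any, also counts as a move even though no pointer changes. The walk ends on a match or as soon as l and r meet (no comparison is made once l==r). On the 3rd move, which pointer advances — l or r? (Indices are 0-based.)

r

l=0 r=5: -7+22=15 >-3, r--
l=0 r=4: -7+18=11 >-3, r--
l=0 r=3: -7+15=8 >-3, r--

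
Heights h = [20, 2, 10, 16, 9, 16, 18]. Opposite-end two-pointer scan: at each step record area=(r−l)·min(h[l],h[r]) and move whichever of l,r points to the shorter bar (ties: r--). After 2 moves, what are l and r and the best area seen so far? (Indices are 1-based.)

l=1, r=5, best area=108

l=1 r=7: min(20,18)*6=108 best=108 *, r--
l=1 r=6: min(20,16)*5=80 best=108, r--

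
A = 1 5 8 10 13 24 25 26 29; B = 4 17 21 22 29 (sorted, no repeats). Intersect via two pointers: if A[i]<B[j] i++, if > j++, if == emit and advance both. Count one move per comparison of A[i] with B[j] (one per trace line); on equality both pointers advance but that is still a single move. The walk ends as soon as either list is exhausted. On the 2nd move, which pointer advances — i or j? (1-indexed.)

[i=1,j=1] 1<4 → i++
[i=2,j=1] 5>4 → j++

j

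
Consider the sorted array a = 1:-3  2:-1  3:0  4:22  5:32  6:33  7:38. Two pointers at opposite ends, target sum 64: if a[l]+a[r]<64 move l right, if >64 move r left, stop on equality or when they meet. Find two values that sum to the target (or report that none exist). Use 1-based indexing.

no pair

[1,7] -3+38=35 <64 → l++
[2,7] -1+38=37 <64 → l++
[3,7] 0+38=38 <64 → l++
[4,7] 22+38=60 <64 → l++
[5,7] 32+38=70 >64 → r--
[5,6] 32+33=65 >64 → r--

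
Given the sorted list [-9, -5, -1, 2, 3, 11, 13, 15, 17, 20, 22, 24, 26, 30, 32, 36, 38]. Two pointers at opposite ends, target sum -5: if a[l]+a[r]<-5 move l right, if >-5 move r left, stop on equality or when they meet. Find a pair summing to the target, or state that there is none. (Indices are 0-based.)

no pair

[0,16] -9+38=29 >-5 → r--
[0,15] -9+36=27 >-5 → r--
[0,14] -9+32=23 >-5 → r--
[0,13] -9+30=21 >-5 → r--
[0,12] -9+26=17 >-5 → r--
[0,11] -9+24=15 >-5 → r--
[0,10] -9+22=13 >-5 → r--
[0,9] -9+20=11 >-5 → r--
[0,8] -9+17=8 >-5 → r--
[0,7] -9+15=6 >-5 → r--
[0,6] -9+13=4 >-5 → r--
[0,5] -9+11=2 >-5 → r--
[0,4] -9+3=-6 <-5 → l++
[1,4] -5+3=-2 >-5 → r--
[1,3] -5+2=-3 >-5 → r--
[1,2] -5+-1=-6 <-5 → l++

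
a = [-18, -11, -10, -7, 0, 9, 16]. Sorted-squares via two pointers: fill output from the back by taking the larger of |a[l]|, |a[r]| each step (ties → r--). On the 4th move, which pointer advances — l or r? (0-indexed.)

l=0 r=6: |-18|>|16| out[6]=324, l++
l=1 r=6: |-11|<=|16| out[5]=256, r--
l=1 r=5: |-11|>|9| out[4]=121, l++
l=2 r=5: |-10|>|9| out[3]=100, l++

l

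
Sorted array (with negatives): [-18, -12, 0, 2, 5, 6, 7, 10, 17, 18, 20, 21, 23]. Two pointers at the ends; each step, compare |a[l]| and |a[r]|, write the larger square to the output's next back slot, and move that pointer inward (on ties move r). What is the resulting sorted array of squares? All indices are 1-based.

l=1 r=13: |-18|<=|23| out[13]=529, r--
l=1 r=12: |-18|<=|21| out[12]=441, r--
l=1 r=11: |-18|<=|20| out[11]=400, r--
l=1 r=10: |-18|<=|18| out[10]=324, r--
l=1 r=9: |-18|>|17| out[9]=324, l++
l=2 r=9: |-12|<=|17| out[8]=289, r--
l=2 r=8: |-12|>|10| out[7]=144, l++
l=3 r=8: |0|<=|10| out[6]=100, r--
l=3 r=7: |0|<=|7| out[5]=49, r--
l=3 r=6: |0|<=|6| out[4]=36, r--
l=3 r=5: |0|<=|5| out[3]=25, r--
l=3 r=4: |0|<=|2| out[2]=4, r--
l=3 r=3: |0|<=|0| out[1]=0, r--

[0, 4, 25, 36, 49, 100, 144, 289, 324, 324, 400, 441, 529]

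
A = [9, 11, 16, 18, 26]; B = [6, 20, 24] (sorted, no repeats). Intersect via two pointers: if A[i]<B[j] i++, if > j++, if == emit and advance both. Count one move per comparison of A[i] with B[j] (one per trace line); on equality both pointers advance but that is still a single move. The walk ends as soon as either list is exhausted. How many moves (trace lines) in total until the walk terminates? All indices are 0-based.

7 moves

i=0 j=0: 9>6, j++
i=0 j=1: 9<20, i++
i=1 j=1: 11<20, i++
i=2 j=1: 16<20, i++
i=3 j=1: 18<20, i++
i=4 j=1: 26>20, j++
i=4 j=2: 26>24, j++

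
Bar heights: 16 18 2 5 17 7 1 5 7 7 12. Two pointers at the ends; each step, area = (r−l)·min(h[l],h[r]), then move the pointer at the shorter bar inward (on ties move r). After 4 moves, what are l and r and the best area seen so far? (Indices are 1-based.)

[1,11] min(16,12)*10=120 best=120 * → r--
[1,10] min(16,7)*9=63 best=120 → r--
[1,9] min(16,7)*8=56 best=120 → r--
[1,8] min(16,5)*7=35 best=120 → r--

l=1, r=7, best area=120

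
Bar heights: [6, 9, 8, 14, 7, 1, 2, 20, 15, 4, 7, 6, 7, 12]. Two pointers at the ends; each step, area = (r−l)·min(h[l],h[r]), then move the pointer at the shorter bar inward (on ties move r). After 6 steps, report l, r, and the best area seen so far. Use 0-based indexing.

l=3, r=10, best area=120

[0,13] min(6,12)*13=78 best=78 * → l++
[1,13] min(9,12)*12=108 best=108 * → l++
[2,13] min(8,12)*11=88 best=108 → l++
[3,13] min(14,12)*10=120 best=120 * → r--
[3,12] min(14,7)*9=63 best=120 → r--
[3,11] min(14,6)*8=48 best=120 → r--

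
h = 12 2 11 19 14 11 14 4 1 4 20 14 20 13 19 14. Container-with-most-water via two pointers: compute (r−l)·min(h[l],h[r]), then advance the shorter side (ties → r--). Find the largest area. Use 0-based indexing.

max area = 209

[0,15] min(12,14)*15=180 best=180 * → l++
[1,15] min(2,14)*14=28 best=180 → l++
[2,15] min(11,14)*13=143 best=180 → l++
[3,15] min(19,14)*12=168 best=180 → r--
[3,14] min(19,19)*11=209 best=209 * → r--
[3,13] min(19,13)*10=130 best=209 → r--
[3,12] min(19,20)*9=171 best=209 → l++
[4,12] min(14,20)*8=112 best=209 → l++
[5,12] min(11,20)*7=77 best=209 → l++
[6,12] min(14,20)*6=84 best=209 → l++
[7,12] min(4,20)*5=20 best=209 → l++
[8,12] min(1,20)*4=4 best=209 → l++
[9,12] min(4,20)*3=12 best=209 → l++
[10,12] min(20,20)*2=40 best=209 → r--
[10,11] min(20,14)*1=14 best=209 → r--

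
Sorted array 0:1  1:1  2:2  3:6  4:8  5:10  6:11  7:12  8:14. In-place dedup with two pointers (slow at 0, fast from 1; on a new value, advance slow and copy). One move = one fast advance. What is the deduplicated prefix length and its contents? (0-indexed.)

slow=0 fast=1: a[fast]=1=a[slow] dup, fast++
slow=0 fast=2: a[fast]=2≠a[slow]=1 write a[1]=2, slow++,fast++
slow=1 fast=3: a[fast]=6≠a[slow]=2 write a[2]=6, slow++,fast++
slow=2 fast=4: a[fast]=8≠a[slow]=6 write a[3]=8, slow++,fast++
slow=3 fast=5: a[fast]=10≠a[slow]=8 write a[4]=10, slow++,fast++
slow=4 fast=6: a[fast]=11≠a[slow]=10 write a[5]=11, slow++,fast++
slow=5 fast=7: a[fast]=12≠a[slow]=11 write a[6]=12, slow++,fast++
slow=6 fast=8: a[fast]=14≠a[slow]=12 write a[7]=14, slow++,fast++

length 8; prefix = [1, 2, 6, 8, 10, 11, 12, 14]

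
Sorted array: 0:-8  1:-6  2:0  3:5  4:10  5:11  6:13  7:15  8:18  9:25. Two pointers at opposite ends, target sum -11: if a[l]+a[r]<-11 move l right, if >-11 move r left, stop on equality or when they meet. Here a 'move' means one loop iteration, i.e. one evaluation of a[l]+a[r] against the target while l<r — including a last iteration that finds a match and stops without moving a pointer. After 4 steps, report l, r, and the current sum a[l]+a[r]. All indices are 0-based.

l=0, r=5, sum=3

[0,9] -8+25=17 >-11 → r--
[0,8] -8+18=10 >-11 → r--
[0,7] -8+15=7 >-11 → r--
[0,6] -8+13=5 >-11 → r--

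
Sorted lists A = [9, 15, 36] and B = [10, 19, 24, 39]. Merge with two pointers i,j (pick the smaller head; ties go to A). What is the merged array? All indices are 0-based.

[9, 10, 15, 19, 24, 36, 39]

i=0 j=0: A[i]=9<=B[j]=10 take 9, i++
i=1 j=0: A[i]=15>B[j]=10 take 10, j++
i=1 j=1: A[i]=15<=B[j]=19 take 15, i++
i=2 j=1: A[i]=36>B[j]=19 take 19, j++
i=2 j=2: A[i]=36>B[j]=24 take 24, j++
i=2 j=3: A[i]=36<=B[j]=39 take 36, i++
i=3 j=3: A done, take B[j]=39, j++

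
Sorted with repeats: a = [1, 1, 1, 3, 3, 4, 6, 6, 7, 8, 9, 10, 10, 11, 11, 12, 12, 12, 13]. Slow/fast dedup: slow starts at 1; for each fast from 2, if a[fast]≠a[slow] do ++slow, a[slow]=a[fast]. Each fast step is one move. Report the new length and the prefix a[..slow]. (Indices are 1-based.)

slow=1 fast=2: a[fast]=1=a[slow] dup, fast++
slow=1 fast=3: a[fast]=1=a[slow] dup, fast++
slow=1 fast=4: a[fast]=3≠a[slow]=1 write a[2]=3, slow++,fast++
slow=2 fast=5: a[fast]=3=a[slow] dup, fast++
slow=2 fast=6: a[fast]=4≠a[slow]=3 write a[3]=4, slow++,fast++
slow=3 fast=7: a[fast]=6≠a[slow]=4 write a[4]=6, slow++,fast++
slow=4 fast=8: a[fast]=6=a[slow] dup, fast++
slow=4 fast=9: a[fast]=7≠a[slow]=6 write a[5]=7, slow++,fast++
slow=5 fast=10: a[fast]=8≠a[slow]=7 write a[6]=8, slow++,fast++
slow=6 fast=11: a[fast]=9≠a[slow]=8 write a[7]=9, slow++,fast++
slow=7 fast=12: a[fast]=10≠a[slow]=9 write a[8]=10, slow++,fast++
slow=8 fast=13: a[fast]=10=a[slow] dup, fast++
slow=8 fast=14: a[fast]=11≠a[slow]=10 write a[9]=11, slow++,fast++
slow=9 fast=15: a[fast]=11=a[slow] dup, fast++
slow=9 fast=16: a[fast]=12≠a[slow]=11 write a[10]=12, slow++,fast++
slow=10 fast=17: a[fast]=12=a[slow] dup, fast++
slow=10 fast=18: a[fast]=12=a[slow] dup, fast++
slow=10 fast=19: a[fast]=13≠a[slow]=12 write a[11]=13, slow++,fast++

length 11; prefix = [1, 3, 4, 6, 7, 8, 9, 10, 11, 12, 13]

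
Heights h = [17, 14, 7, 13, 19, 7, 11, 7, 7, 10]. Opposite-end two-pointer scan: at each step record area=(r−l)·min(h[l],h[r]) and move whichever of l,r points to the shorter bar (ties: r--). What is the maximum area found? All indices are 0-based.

max area = 90

l=0 r=9: min(17,10)*9=90 best=90 *, r--
l=0 r=8: min(17,7)*8=56 best=90, r--
l=0 r=7: min(17,7)*7=49 best=90, r--
l=0 r=6: min(17,11)*6=66 best=90, r--
l=0 r=5: min(17,7)*5=35 best=90, r--
l=0 r=4: min(17,19)*4=68 best=90, l++
l=1 r=4: min(14,19)*3=42 best=90, l++
l=2 r=4: min(7,19)*2=14 best=90, l++
l=3 r=4: min(13,19)*1=13 best=90, l++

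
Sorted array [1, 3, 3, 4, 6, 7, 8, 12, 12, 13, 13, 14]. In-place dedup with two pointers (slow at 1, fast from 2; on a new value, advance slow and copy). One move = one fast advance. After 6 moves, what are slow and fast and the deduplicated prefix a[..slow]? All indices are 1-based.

slow=1 fast=2: a[fast]=3≠a[slow]=1 write a[2]=3, slow++,fast++
slow=2 fast=3: a[fast]=3=a[slow] dup, fast++
slow=2 fast=4: a[fast]=4≠a[slow]=3 write a[3]=4, slow++,fast++
slow=3 fast=5: a[fast]=6≠a[slow]=4 write a[4]=6, slow++,fast++
slow=4 fast=6: a[fast]=7≠a[slow]=6 write a[5]=7, slow++,fast++
slow=5 fast=7: a[fast]=8≠a[slow]=7 write a[6]=8, slow++,fast++

slow=6, fast=8, prefix=[1, 3, 4, 6, 7, 8]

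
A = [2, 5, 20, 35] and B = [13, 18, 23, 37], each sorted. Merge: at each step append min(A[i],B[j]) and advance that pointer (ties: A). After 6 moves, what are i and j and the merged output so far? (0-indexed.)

i=3, j=3, merged so far=[2, 5, 13, 18, 20, 23]

[i=0,j=0] A[i]=2<=B[j]=13 take 2 → i++
[i=1,j=0] A[i]=5<=B[j]=13 take 5 → i++
[i=2,j=0] A[i]=20>B[j]=13 take 13 → j++
[i=2,j=1] A[i]=20>B[j]=18 take 18 → j++
[i=2,j=2] A[i]=20<=B[j]=23 take 20 → i++
[i=3,j=2] A[i]=35>B[j]=23 take 23 → j++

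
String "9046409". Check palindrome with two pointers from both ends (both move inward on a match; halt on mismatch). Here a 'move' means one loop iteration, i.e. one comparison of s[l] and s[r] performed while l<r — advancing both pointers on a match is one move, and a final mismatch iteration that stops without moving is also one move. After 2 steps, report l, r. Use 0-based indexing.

l=2, r=4

[0,6] '9'=='9' → l++,r--
[1,5] '0'=='0' → l++,r--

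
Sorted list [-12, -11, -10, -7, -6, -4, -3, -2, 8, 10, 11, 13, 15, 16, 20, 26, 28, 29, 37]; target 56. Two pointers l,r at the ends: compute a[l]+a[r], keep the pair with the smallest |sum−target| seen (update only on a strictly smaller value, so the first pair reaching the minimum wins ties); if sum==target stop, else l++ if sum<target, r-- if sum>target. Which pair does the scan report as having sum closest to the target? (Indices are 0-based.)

pair (20, 37) with sum 57 (|Δ|=1)

[0,18] -12+37=25 d=31 * → l++
[1,18] -11+37=26 d=30 * → l++
[2,18] -10+37=27 d=29 * → l++
[3,18] -7+37=30 d=26 * → l++
[4,18] -6+37=31 d=25 * → l++
[5,18] -4+37=33 d=23 * → l++
[6,18] -3+37=34 d=22 * → l++
[7,18] -2+37=35 d=21 * → l++
[8,18] 8+37=45 d=11 * → l++
[9,18] 10+37=47 d=9 * → l++
[10,18] 11+37=48 d=8 * → l++
[11,18] 13+37=50 d=6 * → l++
[12,18] 15+37=52 d=4 * → l++
[13,18] 16+37=53 d=3 * → l++
[14,18] 20+37=57 d=1 * → r--
[14,17] 20+29=49 d=7 → l++
[15,17] 26+29=55 d=1 → l++
[16,17] 28+29=57 d=1 → r--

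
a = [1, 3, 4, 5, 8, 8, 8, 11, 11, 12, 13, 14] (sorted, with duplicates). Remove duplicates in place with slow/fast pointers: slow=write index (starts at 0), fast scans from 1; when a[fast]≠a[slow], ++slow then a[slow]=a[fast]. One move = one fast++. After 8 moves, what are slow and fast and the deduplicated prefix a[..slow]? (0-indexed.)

(s=0,f=1) a[fast]=3≠a[slow]=1 write a[1]=3 → slow++,fast++
(s=1,f=2) a[fast]=4≠a[slow]=3 write a[2]=4 → slow++,fast++
(s=2,f=3) a[fast]=5≠a[slow]=4 write a[3]=5 → slow++,fast++
(s=3,f=4) a[fast]=8≠a[slow]=5 write a[4]=8 → slow++,fast++
(s=4,f=5) a[fast]=8=a[slow] dup → fast++
(s=4,f=6) a[fast]=8=a[slow] dup → fast++
(s=4,f=7) a[fast]=11≠a[slow]=8 write a[5]=11 → slow++,fast++
(s=5,f=8) a[fast]=11=a[slow] dup → fast++

slow=5, fast=9, prefix=[1, 3, 4, 5, 8, 11]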